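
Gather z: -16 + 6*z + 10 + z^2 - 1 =z^2 + 6*z - 7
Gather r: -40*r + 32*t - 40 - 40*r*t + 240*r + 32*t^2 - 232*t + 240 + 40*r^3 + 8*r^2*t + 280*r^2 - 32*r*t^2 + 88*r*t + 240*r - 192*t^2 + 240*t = 40*r^3 + r^2*(8*t + 280) + r*(-32*t^2 + 48*t + 440) - 160*t^2 + 40*t + 200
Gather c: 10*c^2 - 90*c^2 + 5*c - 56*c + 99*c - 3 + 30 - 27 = -80*c^2 + 48*c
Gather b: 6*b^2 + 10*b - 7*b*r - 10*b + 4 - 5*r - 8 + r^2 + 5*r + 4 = 6*b^2 - 7*b*r + r^2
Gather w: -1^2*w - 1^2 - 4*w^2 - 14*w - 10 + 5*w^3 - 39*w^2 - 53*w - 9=5*w^3 - 43*w^2 - 68*w - 20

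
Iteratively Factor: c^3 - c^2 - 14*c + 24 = (c + 4)*(c^2 - 5*c + 6) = (c - 2)*(c + 4)*(c - 3)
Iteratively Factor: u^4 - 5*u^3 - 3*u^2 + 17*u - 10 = (u + 2)*(u^3 - 7*u^2 + 11*u - 5) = (u - 5)*(u + 2)*(u^2 - 2*u + 1) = (u - 5)*(u - 1)*(u + 2)*(u - 1)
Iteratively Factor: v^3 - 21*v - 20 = (v + 4)*(v^2 - 4*v - 5) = (v - 5)*(v + 4)*(v + 1)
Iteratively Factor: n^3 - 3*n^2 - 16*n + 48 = (n - 4)*(n^2 + n - 12) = (n - 4)*(n - 3)*(n + 4)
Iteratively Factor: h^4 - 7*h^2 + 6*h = (h - 2)*(h^3 + 2*h^2 - 3*h) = h*(h - 2)*(h^2 + 2*h - 3) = h*(h - 2)*(h - 1)*(h + 3)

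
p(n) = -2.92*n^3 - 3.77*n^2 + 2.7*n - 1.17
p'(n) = -8.76*n^2 - 7.54*n + 2.7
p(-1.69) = -2.41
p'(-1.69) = -9.58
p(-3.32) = 55.17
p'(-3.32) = -68.82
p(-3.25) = 50.47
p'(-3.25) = -65.32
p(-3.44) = 63.80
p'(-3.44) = -75.02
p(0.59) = -1.49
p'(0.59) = -4.80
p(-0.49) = -3.05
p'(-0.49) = 4.29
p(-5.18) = 289.54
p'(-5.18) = -193.29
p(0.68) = -2.00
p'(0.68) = -6.48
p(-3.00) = 35.64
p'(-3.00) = -53.52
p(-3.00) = 35.64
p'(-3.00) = -53.52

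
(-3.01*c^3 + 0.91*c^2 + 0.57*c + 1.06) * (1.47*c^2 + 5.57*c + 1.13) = -4.4247*c^5 - 15.428*c^4 + 2.5053*c^3 + 5.7614*c^2 + 6.5483*c + 1.1978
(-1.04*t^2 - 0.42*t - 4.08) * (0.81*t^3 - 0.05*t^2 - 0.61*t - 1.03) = -0.8424*t^5 - 0.2882*t^4 - 2.6494*t^3 + 1.5314*t^2 + 2.9214*t + 4.2024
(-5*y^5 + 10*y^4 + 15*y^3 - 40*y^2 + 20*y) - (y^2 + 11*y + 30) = -5*y^5 + 10*y^4 + 15*y^3 - 41*y^2 + 9*y - 30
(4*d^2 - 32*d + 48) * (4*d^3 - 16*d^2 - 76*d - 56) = 16*d^5 - 192*d^4 + 400*d^3 + 1440*d^2 - 1856*d - 2688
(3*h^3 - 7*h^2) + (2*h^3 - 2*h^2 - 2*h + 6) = 5*h^3 - 9*h^2 - 2*h + 6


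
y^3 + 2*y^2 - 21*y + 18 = (y - 3)*(y - 1)*(y + 6)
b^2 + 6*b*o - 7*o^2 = (b - o)*(b + 7*o)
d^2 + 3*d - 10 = (d - 2)*(d + 5)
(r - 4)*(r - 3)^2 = r^3 - 10*r^2 + 33*r - 36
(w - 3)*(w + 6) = w^2 + 3*w - 18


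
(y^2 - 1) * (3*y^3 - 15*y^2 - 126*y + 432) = 3*y^5 - 15*y^4 - 129*y^3 + 447*y^2 + 126*y - 432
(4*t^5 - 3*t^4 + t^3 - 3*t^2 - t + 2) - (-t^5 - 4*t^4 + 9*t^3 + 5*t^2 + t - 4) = 5*t^5 + t^4 - 8*t^3 - 8*t^2 - 2*t + 6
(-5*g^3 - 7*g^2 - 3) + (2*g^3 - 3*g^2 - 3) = -3*g^3 - 10*g^2 - 6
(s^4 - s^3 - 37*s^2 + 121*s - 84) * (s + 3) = s^5 + 2*s^4 - 40*s^3 + 10*s^2 + 279*s - 252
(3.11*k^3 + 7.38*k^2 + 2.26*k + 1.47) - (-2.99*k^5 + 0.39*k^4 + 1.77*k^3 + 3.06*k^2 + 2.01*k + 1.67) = 2.99*k^5 - 0.39*k^4 + 1.34*k^3 + 4.32*k^2 + 0.25*k - 0.2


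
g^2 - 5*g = g*(g - 5)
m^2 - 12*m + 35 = (m - 7)*(m - 5)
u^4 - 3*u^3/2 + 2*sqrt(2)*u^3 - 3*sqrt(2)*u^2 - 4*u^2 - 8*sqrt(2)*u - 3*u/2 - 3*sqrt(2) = (u - 3)*(u + 1/2)*(u + 1)*(u + 2*sqrt(2))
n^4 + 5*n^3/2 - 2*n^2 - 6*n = n*(n - 3/2)*(n + 2)^2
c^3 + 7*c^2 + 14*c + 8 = (c + 1)*(c + 2)*(c + 4)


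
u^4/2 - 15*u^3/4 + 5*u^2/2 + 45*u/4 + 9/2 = (u/2 + 1/2)*(u - 6)*(u - 3)*(u + 1/2)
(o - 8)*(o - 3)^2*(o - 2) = o^4 - 16*o^3 + 85*o^2 - 186*o + 144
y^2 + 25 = (y - 5*I)*(y + 5*I)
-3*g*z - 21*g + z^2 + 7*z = (-3*g + z)*(z + 7)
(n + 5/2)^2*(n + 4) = n^3 + 9*n^2 + 105*n/4 + 25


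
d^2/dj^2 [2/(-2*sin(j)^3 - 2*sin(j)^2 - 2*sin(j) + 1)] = 4*((7*sin(j) - sin(3*j) - 2*cos(2*j))*(-9*sin(j)^3 - 4*sin(j)^2 + 5*sin(j) + 2)/2 - 4*(3*sin(j)^2 + 2*sin(j) + 1)^2*cos(j)^2)/(7*sin(j)/2 - sin(3*j)/2 - cos(2*j))^3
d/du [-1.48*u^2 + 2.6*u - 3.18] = 2.6 - 2.96*u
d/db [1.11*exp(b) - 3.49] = 1.11*exp(b)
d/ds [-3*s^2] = -6*s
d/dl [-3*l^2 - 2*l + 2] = -6*l - 2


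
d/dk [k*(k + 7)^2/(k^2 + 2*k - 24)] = (k + 7)*(-2*k*(k + 1)*(k + 7) + (3*k + 7)*(k^2 + 2*k - 24))/(k^2 + 2*k - 24)^2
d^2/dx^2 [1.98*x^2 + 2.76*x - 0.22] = 3.96000000000000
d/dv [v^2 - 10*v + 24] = 2*v - 10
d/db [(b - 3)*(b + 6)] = 2*b + 3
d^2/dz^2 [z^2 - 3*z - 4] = 2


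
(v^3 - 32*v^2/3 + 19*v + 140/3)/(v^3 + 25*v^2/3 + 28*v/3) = (v^2 - 12*v + 35)/(v*(v + 7))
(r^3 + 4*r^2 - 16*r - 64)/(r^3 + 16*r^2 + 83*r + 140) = (r^2 - 16)/(r^2 + 12*r + 35)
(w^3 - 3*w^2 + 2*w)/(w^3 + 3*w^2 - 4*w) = (w - 2)/(w + 4)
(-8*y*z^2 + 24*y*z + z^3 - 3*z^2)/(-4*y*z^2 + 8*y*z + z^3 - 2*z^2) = (8*y*z - 24*y - z^2 + 3*z)/(4*y*z - 8*y - z^2 + 2*z)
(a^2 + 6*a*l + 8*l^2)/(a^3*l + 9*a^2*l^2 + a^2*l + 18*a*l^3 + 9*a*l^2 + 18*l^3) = (a^2 + 6*a*l + 8*l^2)/(l*(a^3 + 9*a^2*l + a^2 + 18*a*l^2 + 9*a*l + 18*l^2))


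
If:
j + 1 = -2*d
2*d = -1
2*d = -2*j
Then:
No Solution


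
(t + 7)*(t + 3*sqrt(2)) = t^2 + 3*sqrt(2)*t + 7*t + 21*sqrt(2)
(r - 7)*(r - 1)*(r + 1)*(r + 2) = r^4 - 5*r^3 - 15*r^2 + 5*r + 14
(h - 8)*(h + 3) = h^2 - 5*h - 24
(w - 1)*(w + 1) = w^2 - 1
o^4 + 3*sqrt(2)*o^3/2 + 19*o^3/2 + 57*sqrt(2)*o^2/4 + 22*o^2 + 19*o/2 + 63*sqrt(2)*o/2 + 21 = (o + 7/2)*(o + 6)*(o + sqrt(2)/2)*(o + sqrt(2))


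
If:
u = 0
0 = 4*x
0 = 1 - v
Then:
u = 0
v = 1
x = 0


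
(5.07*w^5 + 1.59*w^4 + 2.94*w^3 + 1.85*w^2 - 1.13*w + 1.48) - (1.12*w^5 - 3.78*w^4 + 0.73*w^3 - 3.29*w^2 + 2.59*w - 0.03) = 3.95*w^5 + 5.37*w^4 + 2.21*w^3 + 5.14*w^2 - 3.72*w + 1.51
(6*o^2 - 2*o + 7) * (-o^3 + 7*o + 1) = -6*o^5 + 2*o^4 + 35*o^3 - 8*o^2 + 47*o + 7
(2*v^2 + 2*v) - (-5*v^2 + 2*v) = 7*v^2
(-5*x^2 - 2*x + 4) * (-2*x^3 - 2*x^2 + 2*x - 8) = 10*x^5 + 14*x^4 - 14*x^3 + 28*x^2 + 24*x - 32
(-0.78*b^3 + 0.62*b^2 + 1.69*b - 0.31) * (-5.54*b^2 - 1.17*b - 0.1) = 4.3212*b^5 - 2.5222*b^4 - 10.01*b^3 - 0.3219*b^2 + 0.1937*b + 0.031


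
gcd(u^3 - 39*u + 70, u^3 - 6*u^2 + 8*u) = u - 2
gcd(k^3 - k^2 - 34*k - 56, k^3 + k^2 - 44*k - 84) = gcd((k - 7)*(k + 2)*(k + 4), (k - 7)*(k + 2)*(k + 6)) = k^2 - 5*k - 14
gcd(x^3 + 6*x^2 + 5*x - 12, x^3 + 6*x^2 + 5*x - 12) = x^3 + 6*x^2 + 5*x - 12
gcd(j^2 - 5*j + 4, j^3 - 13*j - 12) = j - 4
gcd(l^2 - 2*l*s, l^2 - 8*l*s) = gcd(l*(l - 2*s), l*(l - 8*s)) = l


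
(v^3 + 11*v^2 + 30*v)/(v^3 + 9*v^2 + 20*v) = (v + 6)/(v + 4)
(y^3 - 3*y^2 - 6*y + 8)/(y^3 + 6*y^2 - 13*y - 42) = (y^2 - 5*y + 4)/(y^2 + 4*y - 21)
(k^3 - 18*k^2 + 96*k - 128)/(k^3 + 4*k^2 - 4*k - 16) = (k^2 - 16*k + 64)/(k^2 + 6*k + 8)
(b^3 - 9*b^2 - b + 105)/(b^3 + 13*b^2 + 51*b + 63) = (b^2 - 12*b + 35)/(b^2 + 10*b + 21)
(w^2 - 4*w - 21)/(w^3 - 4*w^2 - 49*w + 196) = (w + 3)/(w^2 + 3*w - 28)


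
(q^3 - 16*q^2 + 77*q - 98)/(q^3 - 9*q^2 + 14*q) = (q - 7)/q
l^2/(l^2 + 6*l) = l/(l + 6)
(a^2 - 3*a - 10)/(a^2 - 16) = (a^2 - 3*a - 10)/(a^2 - 16)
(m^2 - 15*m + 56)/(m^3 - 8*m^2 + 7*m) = (m - 8)/(m*(m - 1))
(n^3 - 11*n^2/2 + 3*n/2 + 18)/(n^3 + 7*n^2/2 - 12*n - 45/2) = (n - 4)/(n + 5)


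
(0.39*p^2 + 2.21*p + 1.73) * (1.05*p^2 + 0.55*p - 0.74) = 0.4095*p^4 + 2.535*p^3 + 2.7434*p^2 - 0.6839*p - 1.2802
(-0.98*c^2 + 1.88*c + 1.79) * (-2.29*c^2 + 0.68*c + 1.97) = 2.2442*c^4 - 4.9716*c^3 - 4.7513*c^2 + 4.9208*c + 3.5263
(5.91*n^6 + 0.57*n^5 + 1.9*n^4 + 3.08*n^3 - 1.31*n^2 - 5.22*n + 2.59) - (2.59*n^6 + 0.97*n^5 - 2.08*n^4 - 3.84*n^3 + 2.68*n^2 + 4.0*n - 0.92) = 3.32*n^6 - 0.4*n^5 + 3.98*n^4 + 6.92*n^3 - 3.99*n^2 - 9.22*n + 3.51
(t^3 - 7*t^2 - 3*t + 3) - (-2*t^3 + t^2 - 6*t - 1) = 3*t^3 - 8*t^2 + 3*t + 4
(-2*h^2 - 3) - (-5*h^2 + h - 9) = 3*h^2 - h + 6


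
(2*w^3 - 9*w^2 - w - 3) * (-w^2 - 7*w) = -2*w^5 - 5*w^4 + 64*w^3 + 10*w^2 + 21*w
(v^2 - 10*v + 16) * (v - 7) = v^3 - 17*v^2 + 86*v - 112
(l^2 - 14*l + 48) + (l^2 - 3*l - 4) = 2*l^2 - 17*l + 44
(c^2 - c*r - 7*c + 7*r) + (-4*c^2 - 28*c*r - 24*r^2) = -3*c^2 - 29*c*r - 7*c - 24*r^2 + 7*r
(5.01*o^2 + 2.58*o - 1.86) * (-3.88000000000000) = -19.4388*o^2 - 10.0104*o + 7.2168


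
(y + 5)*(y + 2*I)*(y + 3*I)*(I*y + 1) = I*y^4 - 4*y^3 + 5*I*y^3 - 20*y^2 - I*y^2 - 6*y - 5*I*y - 30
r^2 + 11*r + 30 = (r + 5)*(r + 6)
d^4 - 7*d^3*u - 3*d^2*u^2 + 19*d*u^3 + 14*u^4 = (d - 7*u)*(d - 2*u)*(d + u)^2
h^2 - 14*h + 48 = (h - 8)*(h - 6)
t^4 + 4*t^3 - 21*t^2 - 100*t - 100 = (t - 5)*(t + 2)^2*(t + 5)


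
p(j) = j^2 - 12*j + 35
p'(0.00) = -12.00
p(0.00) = 35.00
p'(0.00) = -12.00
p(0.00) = 35.00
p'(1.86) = -8.28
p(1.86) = 16.14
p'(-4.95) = -21.90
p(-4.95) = 118.90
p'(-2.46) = -16.92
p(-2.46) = 70.57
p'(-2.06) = -16.12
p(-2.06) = 63.96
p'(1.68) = -8.64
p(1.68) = 17.66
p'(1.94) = -8.12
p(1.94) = 15.48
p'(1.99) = -8.02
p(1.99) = 15.08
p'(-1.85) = -15.70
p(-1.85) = 60.62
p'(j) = 2*j - 12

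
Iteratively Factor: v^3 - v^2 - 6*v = (v + 2)*(v^2 - 3*v) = v*(v + 2)*(v - 3)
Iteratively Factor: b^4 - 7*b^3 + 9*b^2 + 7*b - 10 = (b - 2)*(b^3 - 5*b^2 - b + 5) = (b - 2)*(b - 1)*(b^2 - 4*b - 5) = (b - 5)*(b - 2)*(b - 1)*(b + 1)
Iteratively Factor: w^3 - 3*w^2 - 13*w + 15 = (w + 3)*(w^2 - 6*w + 5) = (w - 1)*(w + 3)*(w - 5)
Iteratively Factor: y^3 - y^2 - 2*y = (y + 1)*(y^2 - 2*y) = y*(y + 1)*(y - 2)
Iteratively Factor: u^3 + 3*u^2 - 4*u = (u + 4)*(u^2 - u) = (u - 1)*(u + 4)*(u)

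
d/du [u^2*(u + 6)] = 3*u*(u + 4)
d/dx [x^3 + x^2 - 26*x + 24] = 3*x^2 + 2*x - 26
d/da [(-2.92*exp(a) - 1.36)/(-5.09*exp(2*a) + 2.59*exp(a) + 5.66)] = (-(2.92*exp(a) + 1.36)*(10.18*exp(a) - 2.59) + 14.8628*exp(2*a) - 7.5628*exp(a) - 16.5272)*exp(a)/(-5.09*exp(2*a) + 2.59*exp(a) + 5.66)^2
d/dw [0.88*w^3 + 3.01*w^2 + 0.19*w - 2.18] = 2.64*w^2 + 6.02*w + 0.19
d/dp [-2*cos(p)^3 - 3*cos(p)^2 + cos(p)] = (6*cos(p)^2 + 6*cos(p) - 1)*sin(p)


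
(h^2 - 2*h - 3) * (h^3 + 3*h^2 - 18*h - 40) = h^5 + h^4 - 27*h^3 - 13*h^2 + 134*h + 120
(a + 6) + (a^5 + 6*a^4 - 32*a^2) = a^5 + 6*a^4 - 32*a^2 + a + 6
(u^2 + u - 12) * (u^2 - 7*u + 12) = u^4 - 6*u^3 - 7*u^2 + 96*u - 144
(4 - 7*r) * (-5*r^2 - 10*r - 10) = 35*r^3 + 50*r^2 + 30*r - 40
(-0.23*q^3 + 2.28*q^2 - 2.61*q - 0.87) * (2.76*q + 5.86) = -0.6348*q^4 + 4.945*q^3 + 6.1572*q^2 - 17.6958*q - 5.0982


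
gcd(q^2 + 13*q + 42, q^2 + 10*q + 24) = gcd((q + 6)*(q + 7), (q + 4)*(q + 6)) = q + 6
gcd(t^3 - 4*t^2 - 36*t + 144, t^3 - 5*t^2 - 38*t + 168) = t^2 + 2*t - 24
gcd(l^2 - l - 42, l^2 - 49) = l - 7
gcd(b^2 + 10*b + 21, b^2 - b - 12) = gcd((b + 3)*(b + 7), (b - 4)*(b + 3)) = b + 3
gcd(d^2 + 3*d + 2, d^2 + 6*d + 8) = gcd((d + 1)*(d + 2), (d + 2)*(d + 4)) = d + 2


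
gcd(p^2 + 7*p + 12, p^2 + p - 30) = 1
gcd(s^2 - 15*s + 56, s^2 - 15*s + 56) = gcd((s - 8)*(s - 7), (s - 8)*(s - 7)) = s^2 - 15*s + 56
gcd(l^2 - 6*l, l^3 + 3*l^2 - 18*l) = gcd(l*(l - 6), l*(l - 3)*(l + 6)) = l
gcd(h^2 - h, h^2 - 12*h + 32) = 1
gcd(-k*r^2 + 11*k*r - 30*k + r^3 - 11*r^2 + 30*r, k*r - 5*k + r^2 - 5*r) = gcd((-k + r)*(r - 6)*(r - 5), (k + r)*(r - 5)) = r - 5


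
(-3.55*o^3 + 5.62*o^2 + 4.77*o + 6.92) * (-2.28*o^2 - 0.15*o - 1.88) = 8.094*o^5 - 12.2811*o^4 - 5.0446*o^3 - 27.0587*o^2 - 10.0056*o - 13.0096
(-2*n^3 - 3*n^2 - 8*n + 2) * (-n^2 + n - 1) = 2*n^5 + n^4 + 7*n^3 - 7*n^2 + 10*n - 2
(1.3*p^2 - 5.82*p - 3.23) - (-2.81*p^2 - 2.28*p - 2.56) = 4.11*p^2 - 3.54*p - 0.67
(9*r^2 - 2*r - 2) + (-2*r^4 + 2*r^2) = -2*r^4 + 11*r^2 - 2*r - 2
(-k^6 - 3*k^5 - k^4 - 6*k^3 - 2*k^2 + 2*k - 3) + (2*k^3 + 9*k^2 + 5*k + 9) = -k^6 - 3*k^5 - k^4 - 4*k^3 + 7*k^2 + 7*k + 6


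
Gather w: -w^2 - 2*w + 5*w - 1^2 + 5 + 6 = -w^2 + 3*w + 10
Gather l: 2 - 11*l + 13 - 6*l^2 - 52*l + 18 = -6*l^2 - 63*l + 33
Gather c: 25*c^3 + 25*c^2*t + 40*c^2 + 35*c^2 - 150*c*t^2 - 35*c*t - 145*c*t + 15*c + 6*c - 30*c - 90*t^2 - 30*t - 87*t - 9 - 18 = 25*c^3 + c^2*(25*t + 75) + c*(-150*t^2 - 180*t - 9) - 90*t^2 - 117*t - 27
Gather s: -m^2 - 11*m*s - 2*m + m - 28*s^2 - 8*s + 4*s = -m^2 - m - 28*s^2 + s*(-11*m - 4)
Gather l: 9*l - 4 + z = 9*l + z - 4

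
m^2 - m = m*(m - 1)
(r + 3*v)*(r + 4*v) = r^2 + 7*r*v + 12*v^2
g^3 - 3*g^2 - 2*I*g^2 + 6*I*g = g*(g - 3)*(g - 2*I)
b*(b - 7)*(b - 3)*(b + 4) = b^4 - 6*b^3 - 19*b^2 + 84*b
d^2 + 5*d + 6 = (d + 2)*(d + 3)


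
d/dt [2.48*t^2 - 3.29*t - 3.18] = 4.96*t - 3.29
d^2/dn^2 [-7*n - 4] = 0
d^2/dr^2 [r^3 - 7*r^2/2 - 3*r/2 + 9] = 6*r - 7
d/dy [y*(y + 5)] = 2*y + 5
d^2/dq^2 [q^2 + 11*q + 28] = 2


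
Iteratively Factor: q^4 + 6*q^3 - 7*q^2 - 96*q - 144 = (q + 3)*(q^3 + 3*q^2 - 16*q - 48) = (q + 3)^2*(q^2 - 16) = (q + 3)^2*(q + 4)*(q - 4)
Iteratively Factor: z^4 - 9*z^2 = (z)*(z^3 - 9*z) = z*(z + 3)*(z^2 - 3*z) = z*(z - 3)*(z + 3)*(z)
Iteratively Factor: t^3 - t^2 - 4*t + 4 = (t - 2)*(t^2 + t - 2) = (t - 2)*(t - 1)*(t + 2)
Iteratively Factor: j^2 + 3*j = (j + 3)*(j)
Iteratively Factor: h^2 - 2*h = (h)*(h - 2)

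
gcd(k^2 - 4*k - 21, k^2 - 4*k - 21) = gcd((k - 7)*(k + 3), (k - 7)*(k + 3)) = k^2 - 4*k - 21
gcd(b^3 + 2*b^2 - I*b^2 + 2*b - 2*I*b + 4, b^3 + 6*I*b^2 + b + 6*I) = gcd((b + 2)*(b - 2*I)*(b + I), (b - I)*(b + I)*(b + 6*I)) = b + I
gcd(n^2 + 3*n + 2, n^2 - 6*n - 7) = n + 1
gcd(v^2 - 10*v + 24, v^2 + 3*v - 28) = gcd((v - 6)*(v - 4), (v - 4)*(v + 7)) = v - 4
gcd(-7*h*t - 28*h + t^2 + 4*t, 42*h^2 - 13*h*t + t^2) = -7*h + t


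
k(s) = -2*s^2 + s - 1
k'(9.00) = -35.00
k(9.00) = -154.00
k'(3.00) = -11.00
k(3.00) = -16.00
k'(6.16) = -23.64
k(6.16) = -70.73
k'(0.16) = 0.36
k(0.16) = -0.89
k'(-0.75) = 4.00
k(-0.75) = -2.88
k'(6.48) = -24.92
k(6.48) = -78.50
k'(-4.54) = 19.16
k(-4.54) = -46.76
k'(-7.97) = 32.88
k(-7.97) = -136.01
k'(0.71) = -1.84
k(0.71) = -1.30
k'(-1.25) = 6.00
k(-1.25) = -5.38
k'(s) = 1 - 4*s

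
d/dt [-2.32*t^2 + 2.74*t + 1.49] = 2.74 - 4.64*t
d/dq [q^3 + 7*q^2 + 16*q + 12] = 3*q^2 + 14*q + 16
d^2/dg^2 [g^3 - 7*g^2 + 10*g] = 6*g - 14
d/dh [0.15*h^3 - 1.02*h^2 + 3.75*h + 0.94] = 0.45*h^2 - 2.04*h + 3.75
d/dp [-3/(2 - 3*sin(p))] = -9*cos(p)/(3*sin(p) - 2)^2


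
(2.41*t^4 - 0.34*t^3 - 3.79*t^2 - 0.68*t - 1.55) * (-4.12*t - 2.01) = -9.9292*t^5 - 3.4433*t^4 + 16.2982*t^3 + 10.4195*t^2 + 7.7528*t + 3.1155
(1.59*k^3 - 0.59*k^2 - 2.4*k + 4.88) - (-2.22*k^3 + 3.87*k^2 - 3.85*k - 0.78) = 3.81*k^3 - 4.46*k^2 + 1.45*k + 5.66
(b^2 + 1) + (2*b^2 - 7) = 3*b^2 - 6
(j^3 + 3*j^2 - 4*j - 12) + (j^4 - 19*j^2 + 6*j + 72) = j^4 + j^3 - 16*j^2 + 2*j + 60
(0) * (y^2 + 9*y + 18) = 0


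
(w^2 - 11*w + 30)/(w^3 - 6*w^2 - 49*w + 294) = (w - 5)/(w^2 - 49)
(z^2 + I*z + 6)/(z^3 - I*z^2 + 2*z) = (z + 3*I)/(z*(z + I))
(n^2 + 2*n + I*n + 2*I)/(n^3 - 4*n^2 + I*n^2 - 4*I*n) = (n + 2)/(n*(n - 4))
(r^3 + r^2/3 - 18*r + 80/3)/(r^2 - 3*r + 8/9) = 3*(r^2 + 3*r - 10)/(3*r - 1)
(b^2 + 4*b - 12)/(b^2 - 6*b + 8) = (b + 6)/(b - 4)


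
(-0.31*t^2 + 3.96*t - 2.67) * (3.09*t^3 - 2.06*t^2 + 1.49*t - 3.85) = -0.9579*t^5 + 12.875*t^4 - 16.8698*t^3 + 12.5941*t^2 - 19.2243*t + 10.2795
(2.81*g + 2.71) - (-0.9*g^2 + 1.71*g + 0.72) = 0.9*g^2 + 1.1*g + 1.99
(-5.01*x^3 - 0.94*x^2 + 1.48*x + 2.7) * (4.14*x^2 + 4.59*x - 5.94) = -20.7414*x^5 - 26.8875*x^4 + 31.572*x^3 + 23.5548*x^2 + 3.6018*x - 16.038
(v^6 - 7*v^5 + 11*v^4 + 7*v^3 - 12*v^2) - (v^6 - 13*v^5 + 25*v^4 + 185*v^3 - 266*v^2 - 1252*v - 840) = 6*v^5 - 14*v^4 - 178*v^3 + 254*v^2 + 1252*v + 840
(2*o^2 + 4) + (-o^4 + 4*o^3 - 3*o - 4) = -o^4 + 4*o^3 + 2*o^2 - 3*o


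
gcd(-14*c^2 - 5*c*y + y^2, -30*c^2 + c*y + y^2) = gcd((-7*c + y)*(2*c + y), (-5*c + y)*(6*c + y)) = 1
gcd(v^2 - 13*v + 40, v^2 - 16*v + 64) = v - 8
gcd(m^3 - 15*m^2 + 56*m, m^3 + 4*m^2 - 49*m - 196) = m - 7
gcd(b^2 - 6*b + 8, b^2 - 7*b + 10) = b - 2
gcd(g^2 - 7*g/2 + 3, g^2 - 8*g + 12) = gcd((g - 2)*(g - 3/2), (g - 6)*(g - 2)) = g - 2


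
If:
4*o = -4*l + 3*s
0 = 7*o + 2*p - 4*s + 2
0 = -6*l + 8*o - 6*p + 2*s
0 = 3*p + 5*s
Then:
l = 216/931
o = -90/931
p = -40/133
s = 24/133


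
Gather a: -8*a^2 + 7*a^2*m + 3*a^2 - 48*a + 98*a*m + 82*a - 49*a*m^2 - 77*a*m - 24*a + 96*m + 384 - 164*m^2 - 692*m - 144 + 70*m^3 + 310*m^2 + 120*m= a^2*(7*m - 5) + a*(-49*m^2 + 21*m + 10) + 70*m^3 + 146*m^2 - 476*m + 240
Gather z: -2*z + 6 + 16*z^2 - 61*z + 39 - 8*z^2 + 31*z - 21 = 8*z^2 - 32*z + 24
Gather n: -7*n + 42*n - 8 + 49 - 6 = 35*n + 35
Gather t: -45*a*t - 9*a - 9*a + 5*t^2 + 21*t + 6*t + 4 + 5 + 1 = -18*a + 5*t^2 + t*(27 - 45*a) + 10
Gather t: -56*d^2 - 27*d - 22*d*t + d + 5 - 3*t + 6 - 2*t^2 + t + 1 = -56*d^2 - 26*d - 2*t^2 + t*(-22*d - 2) + 12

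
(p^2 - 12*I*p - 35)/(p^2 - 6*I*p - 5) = (p - 7*I)/(p - I)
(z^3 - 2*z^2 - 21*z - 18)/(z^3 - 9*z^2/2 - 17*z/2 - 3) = 2*(z + 3)/(2*z + 1)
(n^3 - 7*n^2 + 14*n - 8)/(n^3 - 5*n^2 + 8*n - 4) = (n - 4)/(n - 2)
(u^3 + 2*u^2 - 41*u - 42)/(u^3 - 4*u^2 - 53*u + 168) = (u^2 - 5*u - 6)/(u^2 - 11*u + 24)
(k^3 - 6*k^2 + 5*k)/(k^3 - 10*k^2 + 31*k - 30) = k*(k - 1)/(k^2 - 5*k + 6)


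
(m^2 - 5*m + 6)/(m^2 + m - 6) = (m - 3)/(m + 3)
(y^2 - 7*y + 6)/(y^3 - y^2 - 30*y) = (y - 1)/(y*(y + 5))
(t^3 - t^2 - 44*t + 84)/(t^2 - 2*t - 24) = (t^2 + 5*t - 14)/(t + 4)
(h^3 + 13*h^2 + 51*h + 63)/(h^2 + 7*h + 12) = (h^2 + 10*h + 21)/(h + 4)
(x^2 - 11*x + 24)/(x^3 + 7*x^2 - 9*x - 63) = (x - 8)/(x^2 + 10*x + 21)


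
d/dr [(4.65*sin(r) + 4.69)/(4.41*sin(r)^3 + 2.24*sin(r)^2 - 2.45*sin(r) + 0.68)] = (-41.013*sin(r)^3 - 72.4647*sin(r)^2 - 21.0112*sin(r) + 14.6525)*cos(r)/(19.4481*sin(r)^6 + 19.7568*sin(r)^5 - 16.5914*sin(r)^4 - 4.9784*sin(r)^3 + 9.0489*sin(r)^2 - 3.332*sin(r) + 0.4624)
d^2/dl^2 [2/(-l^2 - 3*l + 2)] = 4*(l^2 + 3*l - (2*l + 3)^2 - 2)/(l^2 + 3*l - 2)^3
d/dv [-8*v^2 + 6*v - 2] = 6 - 16*v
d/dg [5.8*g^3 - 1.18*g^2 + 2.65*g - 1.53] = 17.4*g^2 - 2.36*g + 2.65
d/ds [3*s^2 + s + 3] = 6*s + 1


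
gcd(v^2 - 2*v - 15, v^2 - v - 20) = v - 5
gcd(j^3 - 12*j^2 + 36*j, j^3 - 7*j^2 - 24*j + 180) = j^2 - 12*j + 36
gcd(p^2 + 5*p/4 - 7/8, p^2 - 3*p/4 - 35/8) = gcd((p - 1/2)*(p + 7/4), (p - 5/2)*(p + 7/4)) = p + 7/4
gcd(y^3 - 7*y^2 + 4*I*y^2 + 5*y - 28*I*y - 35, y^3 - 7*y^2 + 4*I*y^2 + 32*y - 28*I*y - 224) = y - 7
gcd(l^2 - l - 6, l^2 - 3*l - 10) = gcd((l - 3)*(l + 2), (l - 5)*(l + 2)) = l + 2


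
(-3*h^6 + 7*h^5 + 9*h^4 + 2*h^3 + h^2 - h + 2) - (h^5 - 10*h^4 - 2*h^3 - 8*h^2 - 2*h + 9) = -3*h^6 + 6*h^5 + 19*h^4 + 4*h^3 + 9*h^2 + h - 7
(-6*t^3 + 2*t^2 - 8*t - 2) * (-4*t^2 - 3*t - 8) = 24*t^5 + 10*t^4 + 74*t^3 + 16*t^2 + 70*t + 16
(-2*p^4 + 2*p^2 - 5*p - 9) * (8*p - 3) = -16*p^5 + 6*p^4 + 16*p^3 - 46*p^2 - 57*p + 27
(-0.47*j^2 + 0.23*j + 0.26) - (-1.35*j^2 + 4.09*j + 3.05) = 0.88*j^2 - 3.86*j - 2.79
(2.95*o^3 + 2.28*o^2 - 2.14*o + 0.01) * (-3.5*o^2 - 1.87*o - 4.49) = -10.325*o^5 - 13.4965*o^4 - 10.0191*o^3 - 6.2704*o^2 + 9.5899*o - 0.0449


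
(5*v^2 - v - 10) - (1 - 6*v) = 5*v^2 + 5*v - 11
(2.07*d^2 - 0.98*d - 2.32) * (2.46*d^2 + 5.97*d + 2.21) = 5.0922*d^4 + 9.9471*d^3 - 6.9831*d^2 - 16.0162*d - 5.1272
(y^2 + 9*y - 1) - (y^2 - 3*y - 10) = 12*y + 9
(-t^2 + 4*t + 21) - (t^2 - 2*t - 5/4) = -2*t^2 + 6*t + 89/4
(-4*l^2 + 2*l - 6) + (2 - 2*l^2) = -6*l^2 + 2*l - 4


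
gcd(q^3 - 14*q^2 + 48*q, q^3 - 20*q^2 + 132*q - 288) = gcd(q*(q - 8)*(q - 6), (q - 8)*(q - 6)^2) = q^2 - 14*q + 48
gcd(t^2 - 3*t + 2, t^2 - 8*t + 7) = t - 1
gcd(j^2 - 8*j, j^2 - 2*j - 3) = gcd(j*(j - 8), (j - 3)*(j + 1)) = 1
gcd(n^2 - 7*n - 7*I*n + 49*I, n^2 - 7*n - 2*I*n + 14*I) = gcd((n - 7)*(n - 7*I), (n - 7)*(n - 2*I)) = n - 7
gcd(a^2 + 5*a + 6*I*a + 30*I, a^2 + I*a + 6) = 1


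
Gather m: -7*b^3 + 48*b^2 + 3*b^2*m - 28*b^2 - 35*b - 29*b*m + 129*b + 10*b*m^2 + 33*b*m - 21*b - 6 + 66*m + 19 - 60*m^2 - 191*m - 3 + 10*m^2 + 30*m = -7*b^3 + 20*b^2 + 73*b + m^2*(10*b - 50) + m*(3*b^2 + 4*b - 95) + 10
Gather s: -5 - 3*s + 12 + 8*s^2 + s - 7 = 8*s^2 - 2*s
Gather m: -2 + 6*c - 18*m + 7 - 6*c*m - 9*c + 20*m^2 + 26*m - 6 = -3*c + 20*m^2 + m*(8 - 6*c) - 1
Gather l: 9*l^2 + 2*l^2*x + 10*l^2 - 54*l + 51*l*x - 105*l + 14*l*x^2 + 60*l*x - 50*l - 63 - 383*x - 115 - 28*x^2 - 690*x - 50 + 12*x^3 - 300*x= l^2*(2*x + 19) + l*(14*x^2 + 111*x - 209) + 12*x^3 - 28*x^2 - 1373*x - 228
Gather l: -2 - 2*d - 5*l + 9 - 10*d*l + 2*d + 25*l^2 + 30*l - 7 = 25*l^2 + l*(25 - 10*d)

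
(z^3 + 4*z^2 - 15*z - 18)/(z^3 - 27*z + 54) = (z + 1)/(z - 3)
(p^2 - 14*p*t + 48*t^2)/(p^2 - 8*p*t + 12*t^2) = (p - 8*t)/(p - 2*t)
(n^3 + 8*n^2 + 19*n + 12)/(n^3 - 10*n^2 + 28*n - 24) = (n^3 + 8*n^2 + 19*n + 12)/(n^3 - 10*n^2 + 28*n - 24)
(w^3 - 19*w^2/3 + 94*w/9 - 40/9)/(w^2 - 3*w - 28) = (-9*w^3 + 57*w^2 - 94*w + 40)/(9*(-w^2 + 3*w + 28))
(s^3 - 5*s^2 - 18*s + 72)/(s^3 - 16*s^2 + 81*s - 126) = (s + 4)/(s - 7)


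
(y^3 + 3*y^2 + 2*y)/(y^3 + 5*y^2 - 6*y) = (y^2 + 3*y + 2)/(y^2 + 5*y - 6)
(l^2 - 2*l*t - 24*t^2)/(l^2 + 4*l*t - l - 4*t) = (l - 6*t)/(l - 1)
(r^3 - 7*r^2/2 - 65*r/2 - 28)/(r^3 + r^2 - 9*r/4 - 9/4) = 2*(2*r^2 - 9*r - 56)/(4*r^2 - 9)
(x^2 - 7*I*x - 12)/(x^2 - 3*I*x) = (x - 4*I)/x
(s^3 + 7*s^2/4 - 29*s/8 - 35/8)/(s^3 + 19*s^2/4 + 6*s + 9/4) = (8*s^2 + 6*s - 35)/(2*(4*s^2 + 15*s + 9))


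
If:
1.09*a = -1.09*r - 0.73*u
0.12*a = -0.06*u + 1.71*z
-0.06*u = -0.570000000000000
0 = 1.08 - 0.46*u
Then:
No Solution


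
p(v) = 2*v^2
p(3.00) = 18.00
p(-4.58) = 41.95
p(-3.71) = 27.53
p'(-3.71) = -14.84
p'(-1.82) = -7.28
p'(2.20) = 8.80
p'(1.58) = 6.32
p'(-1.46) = -5.84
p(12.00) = 288.00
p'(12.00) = 48.00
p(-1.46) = 4.26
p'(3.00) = 12.00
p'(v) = 4*v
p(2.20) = 9.68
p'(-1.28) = -5.12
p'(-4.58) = -18.32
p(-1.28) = 3.28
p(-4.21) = 35.45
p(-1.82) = 6.62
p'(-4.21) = -16.84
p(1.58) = 4.99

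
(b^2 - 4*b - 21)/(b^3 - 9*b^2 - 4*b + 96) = (b - 7)/(b^2 - 12*b + 32)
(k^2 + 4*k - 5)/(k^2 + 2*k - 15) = (k - 1)/(k - 3)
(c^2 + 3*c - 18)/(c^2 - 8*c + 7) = (c^2 + 3*c - 18)/(c^2 - 8*c + 7)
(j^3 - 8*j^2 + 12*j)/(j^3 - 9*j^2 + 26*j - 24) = j*(j - 6)/(j^2 - 7*j + 12)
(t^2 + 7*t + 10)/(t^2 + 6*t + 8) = (t + 5)/(t + 4)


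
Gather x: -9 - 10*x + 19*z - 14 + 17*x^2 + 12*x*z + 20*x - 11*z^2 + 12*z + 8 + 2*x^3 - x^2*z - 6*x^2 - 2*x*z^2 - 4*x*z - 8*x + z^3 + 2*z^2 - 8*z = 2*x^3 + x^2*(11 - z) + x*(-2*z^2 + 8*z + 2) + z^3 - 9*z^2 + 23*z - 15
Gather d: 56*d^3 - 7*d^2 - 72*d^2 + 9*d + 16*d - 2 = 56*d^3 - 79*d^2 + 25*d - 2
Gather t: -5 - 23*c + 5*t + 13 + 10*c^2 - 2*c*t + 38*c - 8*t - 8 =10*c^2 + 15*c + t*(-2*c - 3)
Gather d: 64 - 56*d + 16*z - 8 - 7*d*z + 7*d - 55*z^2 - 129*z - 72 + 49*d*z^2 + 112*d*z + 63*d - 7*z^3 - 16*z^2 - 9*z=d*(49*z^2 + 105*z + 14) - 7*z^3 - 71*z^2 - 122*z - 16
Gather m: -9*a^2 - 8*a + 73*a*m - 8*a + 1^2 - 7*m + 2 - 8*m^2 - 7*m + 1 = -9*a^2 - 16*a - 8*m^2 + m*(73*a - 14) + 4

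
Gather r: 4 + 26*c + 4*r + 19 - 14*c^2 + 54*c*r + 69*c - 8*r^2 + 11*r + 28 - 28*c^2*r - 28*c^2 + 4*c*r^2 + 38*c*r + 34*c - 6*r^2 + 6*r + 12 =-42*c^2 + 129*c + r^2*(4*c - 14) + r*(-28*c^2 + 92*c + 21) + 63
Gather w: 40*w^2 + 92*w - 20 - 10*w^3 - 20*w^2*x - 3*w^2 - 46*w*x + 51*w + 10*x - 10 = -10*w^3 + w^2*(37 - 20*x) + w*(143 - 46*x) + 10*x - 30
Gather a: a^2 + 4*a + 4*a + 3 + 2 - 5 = a^2 + 8*a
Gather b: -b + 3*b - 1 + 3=2*b + 2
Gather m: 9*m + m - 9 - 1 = 10*m - 10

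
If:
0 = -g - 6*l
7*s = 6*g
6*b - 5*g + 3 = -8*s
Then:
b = -13*s/36 - 1/2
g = 7*s/6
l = -7*s/36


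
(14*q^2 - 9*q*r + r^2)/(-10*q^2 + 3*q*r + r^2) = (-7*q + r)/(5*q + r)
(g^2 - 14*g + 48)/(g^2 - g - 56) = (g - 6)/(g + 7)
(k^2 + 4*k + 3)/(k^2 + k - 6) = (k + 1)/(k - 2)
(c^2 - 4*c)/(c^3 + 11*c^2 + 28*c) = (c - 4)/(c^2 + 11*c + 28)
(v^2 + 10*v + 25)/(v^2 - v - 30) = (v + 5)/(v - 6)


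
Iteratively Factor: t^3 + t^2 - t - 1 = (t - 1)*(t^2 + 2*t + 1) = (t - 1)*(t + 1)*(t + 1)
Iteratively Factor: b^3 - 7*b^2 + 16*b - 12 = (b - 2)*(b^2 - 5*b + 6) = (b - 2)^2*(b - 3)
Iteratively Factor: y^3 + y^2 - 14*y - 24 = (y + 2)*(y^2 - y - 12) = (y - 4)*(y + 2)*(y + 3)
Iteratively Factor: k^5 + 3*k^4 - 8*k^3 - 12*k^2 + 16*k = (k - 1)*(k^4 + 4*k^3 - 4*k^2 - 16*k) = k*(k - 1)*(k^3 + 4*k^2 - 4*k - 16) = k*(k - 1)*(k + 2)*(k^2 + 2*k - 8) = k*(k - 2)*(k - 1)*(k + 2)*(k + 4)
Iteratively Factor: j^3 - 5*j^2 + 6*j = (j)*(j^2 - 5*j + 6) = j*(j - 3)*(j - 2)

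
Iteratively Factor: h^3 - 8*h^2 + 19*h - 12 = (h - 3)*(h^2 - 5*h + 4) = (h - 3)*(h - 1)*(h - 4)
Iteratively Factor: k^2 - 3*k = (k)*(k - 3)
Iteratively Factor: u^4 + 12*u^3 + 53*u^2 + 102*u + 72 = (u + 4)*(u^3 + 8*u^2 + 21*u + 18) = (u + 3)*(u + 4)*(u^2 + 5*u + 6) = (u + 3)^2*(u + 4)*(u + 2)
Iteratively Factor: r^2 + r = (r + 1)*(r)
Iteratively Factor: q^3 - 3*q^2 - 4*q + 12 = (q - 2)*(q^2 - q - 6) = (q - 3)*(q - 2)*(q + 2)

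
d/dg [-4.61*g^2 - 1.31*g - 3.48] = -9.22*g - 1.31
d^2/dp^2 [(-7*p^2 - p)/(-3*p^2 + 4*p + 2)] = 2*(93*p^3 + 126*p^2 + 18*p + 20)/(27*p^6 - 108*p^5 + 90*p^4 + 80*p^3 - 60*p^2 - 48*p - 8)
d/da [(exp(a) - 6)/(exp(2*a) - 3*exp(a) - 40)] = (-(exp(a) - 6)*(2*exp(a) - 3) + exp(2*a) - 3*exp(a) - 40)*exp(a)/(-exp(2*a) + 3*exp(a) + 40)^2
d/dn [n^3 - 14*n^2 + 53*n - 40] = 3*n^2 - 28*n + 53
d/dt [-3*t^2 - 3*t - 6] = -6*t - 3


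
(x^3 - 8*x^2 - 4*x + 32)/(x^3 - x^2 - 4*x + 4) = (x - 8)/(x - 1)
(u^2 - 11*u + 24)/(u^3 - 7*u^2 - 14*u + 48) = (u - 3)/(u^2 + u - 6)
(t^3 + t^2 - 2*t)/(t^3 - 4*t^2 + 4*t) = (t^2 + t - 2)/(t^2 - 4*t + 4)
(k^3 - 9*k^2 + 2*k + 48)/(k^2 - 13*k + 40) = (k^2 - k - 6)/(k - 5)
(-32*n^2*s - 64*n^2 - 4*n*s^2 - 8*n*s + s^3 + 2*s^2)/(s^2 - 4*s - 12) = (-32*n^2 - 4*n*s + s^2)/(s - 6)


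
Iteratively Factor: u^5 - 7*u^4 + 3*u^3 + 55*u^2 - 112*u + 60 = (u - 2)*(u^4 - 5*u^3 - 7*u^2 + 41*u - 30) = (u - 5)*(u - 2)*(u^3 - 7*u + 6) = (u - 5)*(u - 2)^2*(u^2 + 2*u - 3) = (u - 5)*(u - 2)^2*(u + 3)*(u - 1)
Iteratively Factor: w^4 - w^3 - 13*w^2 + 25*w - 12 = (w - 1)*(w^3 - 13*w + 12) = (w - 1)^2*(w^2 + w - 12) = (w - 3)*(w - 1)^2*(w + 4)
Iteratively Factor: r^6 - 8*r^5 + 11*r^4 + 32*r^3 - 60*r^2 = (r + 2)*(r^5 - 10*r^4 + 31*r^3 - 30*r^2) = (r - 5)*(r + 2)*(r^4 - 5*r^3 + 6*r^2) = (r - 5)*(r - 3)*(r + 2)*(r^3 - 2*r^2) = r*(r - 5)*(r - 3)*(r + 2)*(r^2 - 2*r) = r^2*(r - 5)*(r - 3)*(r + 2)*(r - 2)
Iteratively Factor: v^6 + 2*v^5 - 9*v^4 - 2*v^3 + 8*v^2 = (v - 1)*(v^5 + 3*v^4 - 6*v^3 - 8*v^2) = (v - 2)*(v - 1)*(v^4 + 5*v^3 + 4*v^2) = (v - 2)*(v - 1)*(v + 1)*(v^3 + 4*v^2) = v*(v - 2)*(v - 1)*(v + 1)*(v^2 + 4*v) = v^2*(v - 2)*(v - 1)*(v + 1)*(v + 4)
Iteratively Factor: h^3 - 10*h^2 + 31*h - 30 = (h - 2)*(h^2 - 8*h + 15) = (h - 5)*(h - 2)*(h - 3)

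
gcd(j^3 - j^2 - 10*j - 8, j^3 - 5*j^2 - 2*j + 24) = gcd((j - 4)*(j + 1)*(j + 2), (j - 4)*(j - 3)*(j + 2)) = j^2 - 2*j - 8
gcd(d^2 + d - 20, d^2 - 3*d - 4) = d - 4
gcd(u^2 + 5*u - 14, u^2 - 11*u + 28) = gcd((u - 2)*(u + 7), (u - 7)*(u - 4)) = 1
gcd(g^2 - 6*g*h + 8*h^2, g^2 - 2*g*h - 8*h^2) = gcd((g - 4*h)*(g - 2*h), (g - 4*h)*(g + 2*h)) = g - 4*h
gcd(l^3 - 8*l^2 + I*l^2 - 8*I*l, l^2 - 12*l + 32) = l - 8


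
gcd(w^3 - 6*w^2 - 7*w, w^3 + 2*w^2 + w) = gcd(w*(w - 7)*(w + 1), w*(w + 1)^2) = w^2 + w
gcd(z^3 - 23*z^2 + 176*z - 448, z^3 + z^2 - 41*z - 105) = z - 7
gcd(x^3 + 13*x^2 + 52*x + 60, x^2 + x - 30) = x + 6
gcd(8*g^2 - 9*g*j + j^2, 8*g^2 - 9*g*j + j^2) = 8*g^2 - 9*g*j + j^2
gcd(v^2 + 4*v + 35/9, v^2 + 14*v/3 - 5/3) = 1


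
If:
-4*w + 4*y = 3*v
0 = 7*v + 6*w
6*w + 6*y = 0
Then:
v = 0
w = 0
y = 0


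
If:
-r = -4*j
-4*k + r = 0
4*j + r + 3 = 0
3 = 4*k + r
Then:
No Solution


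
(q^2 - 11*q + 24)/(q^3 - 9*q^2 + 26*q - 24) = (q - 8)/(q^2 - 6*q + 8)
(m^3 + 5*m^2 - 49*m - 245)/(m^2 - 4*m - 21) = (m^2 + 12*m + 35)/(m + 3)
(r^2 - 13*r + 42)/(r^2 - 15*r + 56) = (r - 6)/(r - 8)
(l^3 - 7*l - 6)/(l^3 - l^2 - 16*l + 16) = (l^3 - 7*l - 6)/(l^3 - l^2 - 16*l + 16)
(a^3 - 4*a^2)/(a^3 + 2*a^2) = (a - 4)/(a + 2)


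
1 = 1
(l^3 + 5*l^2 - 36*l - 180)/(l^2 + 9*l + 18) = (l^2 - l - 30)/(l + 3)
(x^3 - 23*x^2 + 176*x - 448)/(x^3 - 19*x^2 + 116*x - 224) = (x - 8)/(x - 4)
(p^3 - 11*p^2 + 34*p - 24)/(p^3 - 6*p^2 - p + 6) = (p - 4)/(p + 1)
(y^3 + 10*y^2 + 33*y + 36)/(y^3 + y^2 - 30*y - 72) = (y + 3)/(y - 6)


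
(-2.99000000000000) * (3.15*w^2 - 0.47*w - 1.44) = -9.4185*w^2 + 1.4053*w + 4.3056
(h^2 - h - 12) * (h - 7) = h^3 - 8*h^2 - 5*h + 84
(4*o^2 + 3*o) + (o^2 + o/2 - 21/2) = 5*o^2 + 7*o/2 - 21/2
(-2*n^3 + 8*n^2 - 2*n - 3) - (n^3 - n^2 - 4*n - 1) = -3*n^3 + 9*n^2 + 2*n - 2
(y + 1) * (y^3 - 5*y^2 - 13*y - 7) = y^4 - 4*y^3 - 18*y^2 - 20*y - 7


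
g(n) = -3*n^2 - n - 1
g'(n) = -6*n - 1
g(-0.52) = -1.29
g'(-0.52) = 2.12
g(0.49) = -2.21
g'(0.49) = -3.94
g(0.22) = -1.37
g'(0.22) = -2.32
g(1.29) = -7.28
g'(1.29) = -8.74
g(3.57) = -42.80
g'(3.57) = -22.42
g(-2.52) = -17.53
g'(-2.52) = 14.12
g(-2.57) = -18.24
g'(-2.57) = 14.42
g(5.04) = -82.24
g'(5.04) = -31.24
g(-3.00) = -25.00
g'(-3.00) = 17.00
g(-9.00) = -235.00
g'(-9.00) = 53.00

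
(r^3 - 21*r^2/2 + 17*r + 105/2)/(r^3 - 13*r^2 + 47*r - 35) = (r + 3/2)/(r - 1)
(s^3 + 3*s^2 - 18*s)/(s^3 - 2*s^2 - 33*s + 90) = s/(s - 5)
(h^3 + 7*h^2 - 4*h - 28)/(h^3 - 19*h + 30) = (h^2 + 9*h + 14)/(h^2 + 2*h - 15)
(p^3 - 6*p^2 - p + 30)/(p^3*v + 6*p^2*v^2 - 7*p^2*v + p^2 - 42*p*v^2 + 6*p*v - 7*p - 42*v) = (p^3 - 6*p^2 - p + 30)/(p^3*v + 6*p^2*v^2 - 7*p^2*v + p^2 - 42*p*v^2 + 6*p*v - 7*p - 42*v)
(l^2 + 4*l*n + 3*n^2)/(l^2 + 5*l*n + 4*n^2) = (l + 3*n)/(l + 4*n)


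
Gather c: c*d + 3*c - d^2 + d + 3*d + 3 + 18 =c*(d + 3) - d^2 + 4*d + 21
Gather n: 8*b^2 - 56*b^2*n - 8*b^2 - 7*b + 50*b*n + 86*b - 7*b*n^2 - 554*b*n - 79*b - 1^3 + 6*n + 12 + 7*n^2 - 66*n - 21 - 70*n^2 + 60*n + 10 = n^2*(-7*b - 63) + n*(-56*b^2 - 504*b)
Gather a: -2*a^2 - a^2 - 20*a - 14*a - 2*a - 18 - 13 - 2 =-3*a^2 - 36*a - 33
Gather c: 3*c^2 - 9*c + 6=3*c^2 - 9*c + 6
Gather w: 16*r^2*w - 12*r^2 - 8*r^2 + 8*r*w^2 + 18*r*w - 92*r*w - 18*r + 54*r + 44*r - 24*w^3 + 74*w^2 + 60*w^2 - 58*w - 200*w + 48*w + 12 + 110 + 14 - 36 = -20*r^2 + 80*r - 24*w^3 + w^2*(8*r + 134) + w*(16*r^2 - 74*r - 210) + 100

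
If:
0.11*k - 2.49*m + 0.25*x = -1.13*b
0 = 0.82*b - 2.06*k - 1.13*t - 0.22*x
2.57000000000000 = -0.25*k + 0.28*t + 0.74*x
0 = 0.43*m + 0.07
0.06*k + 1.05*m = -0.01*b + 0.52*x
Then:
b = 0.21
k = -4.04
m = -0.16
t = 7.66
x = -0.79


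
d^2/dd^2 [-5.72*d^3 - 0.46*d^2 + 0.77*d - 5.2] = -34.32*d - 0.92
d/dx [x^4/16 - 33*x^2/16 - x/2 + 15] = x^3/4 - 33*x/8 - 1/2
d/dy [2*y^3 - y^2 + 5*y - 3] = 6*y^2 - 2*y + 5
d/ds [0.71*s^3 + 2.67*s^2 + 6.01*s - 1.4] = 2.13*s^2 + 5.34*s + 6.01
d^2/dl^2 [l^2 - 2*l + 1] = 2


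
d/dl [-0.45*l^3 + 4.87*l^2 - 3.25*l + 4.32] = -1.35*l^2 + 9.74*l - 3.25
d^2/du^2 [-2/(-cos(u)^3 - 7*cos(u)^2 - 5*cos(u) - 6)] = 2*((23*cos(u) + 56*cos(2*u) + 9*cos(3*u))*(cos(u)^3 + 7*cos(u)^2 + 5*cos(u) + 6)/4 + 2*(3*cos(u)^2 + 14*cos(u) + 5)^2*sin(u)^2)/(cos(u)^3 + 7*cos(u)^2 + 5*cos(u) + 6)^3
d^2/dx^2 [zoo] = 0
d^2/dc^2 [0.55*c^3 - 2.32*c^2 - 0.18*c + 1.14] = 3.3*c - 4.64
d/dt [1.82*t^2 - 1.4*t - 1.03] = 3.64*t - 1.4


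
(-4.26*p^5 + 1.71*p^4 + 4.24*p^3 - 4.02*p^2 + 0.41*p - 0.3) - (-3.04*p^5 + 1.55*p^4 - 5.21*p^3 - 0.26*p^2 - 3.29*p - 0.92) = -1.22*p^5 + 0.16*p^4 + 9.45*p^3 - 3.76*p^2 + 3.7*p + 0.62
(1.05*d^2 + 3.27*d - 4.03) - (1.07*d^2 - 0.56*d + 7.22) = -0.02*d^2 + 3.83*d - 11.25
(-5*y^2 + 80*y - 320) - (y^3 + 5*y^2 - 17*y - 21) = -y^3 - 10*y^2 + 97*y - 299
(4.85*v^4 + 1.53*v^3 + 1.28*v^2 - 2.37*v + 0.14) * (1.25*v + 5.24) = 6.0625*v^5 + 27.3265*v^4 + 9.6172*v^3 + 3.7447*v^2 - 12.2438*v + 0.7336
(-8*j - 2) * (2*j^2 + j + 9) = -16*j^3 - 12*j^2 - 74*j - 18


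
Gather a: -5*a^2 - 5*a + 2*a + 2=-5*a^2 - 3*a + 2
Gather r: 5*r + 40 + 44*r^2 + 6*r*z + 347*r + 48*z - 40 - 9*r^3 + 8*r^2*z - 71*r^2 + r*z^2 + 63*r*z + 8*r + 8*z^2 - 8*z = -9*r^3 + r^2*(8*z - 27) + r*(z^2 + 69*z + 360) + 8*z^2 + 40*z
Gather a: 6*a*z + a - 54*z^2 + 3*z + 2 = a*(6*z + 1) - 54*z^2 + 3*z + 2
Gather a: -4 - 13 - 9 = -26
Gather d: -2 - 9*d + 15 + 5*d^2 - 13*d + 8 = 5*d^2 - 22*d + 21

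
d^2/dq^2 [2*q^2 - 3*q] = 4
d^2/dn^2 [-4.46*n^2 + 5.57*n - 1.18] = -8.92000000000000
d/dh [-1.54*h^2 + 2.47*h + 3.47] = 2.47 - 3.08*h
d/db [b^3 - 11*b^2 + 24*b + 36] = 3*b^2 - 22*b + 24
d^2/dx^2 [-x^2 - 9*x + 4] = -2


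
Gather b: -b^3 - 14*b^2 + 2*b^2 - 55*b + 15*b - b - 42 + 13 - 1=-b^3 - 12*b^2 - 41*b - 30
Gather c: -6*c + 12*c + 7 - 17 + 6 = 6*c - 4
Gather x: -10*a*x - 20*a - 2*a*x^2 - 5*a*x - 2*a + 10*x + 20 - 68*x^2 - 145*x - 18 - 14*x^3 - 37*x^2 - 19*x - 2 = -22*a - 14*x^3 + x^2*(-2*a - 105) + x*(-15*a - 154)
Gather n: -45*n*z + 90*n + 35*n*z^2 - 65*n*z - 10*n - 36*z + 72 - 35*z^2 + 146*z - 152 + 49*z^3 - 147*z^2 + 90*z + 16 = n*(35*z^2 - 110*z + 80) + 49*z^3 - 182*z^2 + 200*z - 64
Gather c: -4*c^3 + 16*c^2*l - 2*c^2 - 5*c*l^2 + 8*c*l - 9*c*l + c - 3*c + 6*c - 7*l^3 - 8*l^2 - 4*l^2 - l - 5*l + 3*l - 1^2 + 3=-4*c^3 + c^2*(16*l - 2) + c*(-5*l^2 - l + 4) - 7*l^3 - 12*l^2 - 3*l + 2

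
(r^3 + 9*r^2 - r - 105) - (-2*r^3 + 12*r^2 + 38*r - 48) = 3*r^3 - 3*r^2 - 39*r - 57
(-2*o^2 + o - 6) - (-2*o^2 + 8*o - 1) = -7*o - 5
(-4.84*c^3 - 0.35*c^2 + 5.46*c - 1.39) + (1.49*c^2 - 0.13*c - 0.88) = -4.84*c^3 + 1.14*c^2 + 5.33*c - 2.27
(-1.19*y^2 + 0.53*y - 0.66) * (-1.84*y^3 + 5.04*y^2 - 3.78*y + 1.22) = 2.1896*y^5 - 6.9728*y^4 + 8.3838*y^3 - 6.7816*y^2 + 3.1414*y - 0.8052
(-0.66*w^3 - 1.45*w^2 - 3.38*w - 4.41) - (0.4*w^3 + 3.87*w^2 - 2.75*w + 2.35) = -1.06*w^3 - 5.32*w^2 - 0.63*w - 6.76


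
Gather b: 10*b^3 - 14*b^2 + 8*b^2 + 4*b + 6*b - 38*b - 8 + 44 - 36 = 10*b^3 - 6*b^2 - 28*b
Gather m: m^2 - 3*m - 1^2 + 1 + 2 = m^2 - 3*m + 2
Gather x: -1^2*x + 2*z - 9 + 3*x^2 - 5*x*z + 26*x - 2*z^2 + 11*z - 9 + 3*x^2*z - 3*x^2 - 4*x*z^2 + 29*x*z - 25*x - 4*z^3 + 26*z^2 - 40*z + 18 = 3*x^2*z + x*(-4*z^2 + 24*z) - 4*z^3 + 24*z^2 - 27*z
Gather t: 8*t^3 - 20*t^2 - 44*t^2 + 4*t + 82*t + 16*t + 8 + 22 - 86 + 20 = 8*t^3 - 64*t^2 + 102*t - 36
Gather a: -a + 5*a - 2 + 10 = 4*a + 8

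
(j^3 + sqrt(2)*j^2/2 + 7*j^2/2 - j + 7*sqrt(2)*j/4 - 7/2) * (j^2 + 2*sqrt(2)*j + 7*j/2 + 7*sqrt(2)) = j^5 + 5*sqrt(2)*j^4/2 + 7*j^4 + 53*j^3/4 + 35*sqrt(2)*j^3/2 + 7*j^2 + 229*sqrt(2)*j^2/8 - 14*sqrt(2)*j + 49*j/4 - 49*sqrt(2)/2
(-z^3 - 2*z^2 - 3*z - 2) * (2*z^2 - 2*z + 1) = -2*z^5 - 2*z^4 - 3*z^3 + z - 2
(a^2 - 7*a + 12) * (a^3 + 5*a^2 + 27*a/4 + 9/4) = a^5 - 2*a^4 - 65*a^3/4 + 15*a^2 + 261*a/4 + 27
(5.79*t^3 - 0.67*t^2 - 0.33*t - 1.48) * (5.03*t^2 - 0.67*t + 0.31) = 29.1237*t^5 - 7.2494*t^4 + 0.5839*t^3 - 7.431*t^2 + 0.8893*t - 0.4588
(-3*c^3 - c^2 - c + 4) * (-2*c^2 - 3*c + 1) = 6*c^5 + 11*c^4 + 2*c^3 - 6*c^2 - 13*c + 4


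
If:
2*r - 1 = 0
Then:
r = 1/2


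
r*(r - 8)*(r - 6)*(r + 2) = r^4 - 12*r^3 + 20*r^2 + 96*r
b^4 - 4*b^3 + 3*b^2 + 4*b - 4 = (b - 2)^2*(b - 1)*(b + 1)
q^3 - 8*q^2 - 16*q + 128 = (q - 8)*(q - 4)*(q + 4)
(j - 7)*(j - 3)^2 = j^3 - 13*j^2 + 51*j - 63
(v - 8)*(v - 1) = v^2 - 9*v + 8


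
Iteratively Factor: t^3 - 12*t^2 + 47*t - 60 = (t - 3)*(t^2 - 9*t + 20) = (t - 4)*(t - 3)*(t - 5)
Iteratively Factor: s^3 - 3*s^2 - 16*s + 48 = (s - 3)*(s^2 - 16) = (s - 3)*(s + 4)*(s - 4)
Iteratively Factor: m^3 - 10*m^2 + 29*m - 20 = (m - 5)*(m^2 - 5*m + 4) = (m - 5)*(m - 4)*(m - 1)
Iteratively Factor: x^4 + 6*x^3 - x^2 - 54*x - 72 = (x + 2)*(x^3 + 4*x^2 - 9*x - 36) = (x + 2)*(x + 4)*(x^2 - 9) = (x + 2)*(x + 3)*(x + 4)*(x - 3)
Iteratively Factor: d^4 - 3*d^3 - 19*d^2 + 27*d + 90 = (d - 5)*(d^3 + 2*d^2 - 9*d - 18) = (d - 5)*(d + 2)*(d^2 - 9) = (d - 5)*(d + 2)*(d + 3)*(d - 3)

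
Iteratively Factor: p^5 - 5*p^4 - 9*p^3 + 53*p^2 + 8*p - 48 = (p - 1)*(p^4 - 4*p^3 - 13*p^2 + 40*p + 48) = (p - 1)*(p + 1)*(p^3 - 5*p^2 - 8*p + 48) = (p - 4)*(p - 1)*(p + 1)*(p^2 - p - 12) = (p - 4)*(p - 1)*(p + 1)*(p + 3)*(p - 4)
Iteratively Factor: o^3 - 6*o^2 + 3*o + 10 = (o - 5)*(o^2 - o - 2) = (o - 5)*(o + 1)*(o - 2)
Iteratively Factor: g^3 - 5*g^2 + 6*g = (g)*(g^2 - 5*g + 6) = g*(g - 3)*(g - 2)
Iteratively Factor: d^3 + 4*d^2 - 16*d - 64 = (d + 4)*(d^2 - 16) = (d + 4)^2*(d - 4)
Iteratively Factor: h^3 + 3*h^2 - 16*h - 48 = (h - 4)*(h^2 + 7*h + 12) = (h - 4)*(h + 3)*(h + 4)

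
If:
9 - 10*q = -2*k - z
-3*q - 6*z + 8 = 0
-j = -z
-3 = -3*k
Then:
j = 47/63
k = 1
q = 74/63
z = 47/63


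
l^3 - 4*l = l*(l - 2)*(l + 2)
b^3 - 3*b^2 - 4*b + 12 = (b - 3)*(b - 2)*(b + 2)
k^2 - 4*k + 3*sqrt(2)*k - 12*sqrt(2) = (k - 4)*(k + 3*sqrt(2))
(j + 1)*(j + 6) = j^2 + 7*j + 6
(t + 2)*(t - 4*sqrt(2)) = t^2 - 4*sqrt(2)*t + 2*t - 8*sqrt(2)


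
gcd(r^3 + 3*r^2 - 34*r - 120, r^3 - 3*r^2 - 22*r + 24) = r^2 - 2*r - 24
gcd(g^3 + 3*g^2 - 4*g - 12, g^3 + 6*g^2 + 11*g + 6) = g^2 + 5*g + 6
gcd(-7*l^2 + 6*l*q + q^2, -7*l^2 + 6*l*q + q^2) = -7*l^2 + 6*l*q + q^2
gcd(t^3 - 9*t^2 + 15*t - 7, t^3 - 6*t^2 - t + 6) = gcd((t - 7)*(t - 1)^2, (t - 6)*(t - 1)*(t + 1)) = t - 1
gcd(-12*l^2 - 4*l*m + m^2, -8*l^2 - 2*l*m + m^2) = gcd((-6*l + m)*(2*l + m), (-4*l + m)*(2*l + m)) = 2*l + m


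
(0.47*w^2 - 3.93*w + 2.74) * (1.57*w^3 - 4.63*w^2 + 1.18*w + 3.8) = 0.7379*w^5 - 8.3462*w^4 + 23.0523*w^3 - 15.5376*w^2 - 11.7008*w + 10.412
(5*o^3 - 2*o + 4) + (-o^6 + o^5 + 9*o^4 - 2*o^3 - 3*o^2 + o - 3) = -o^6 + o^5 + 9*o^4 + 3*o^3 - 3*o^2 - o + 1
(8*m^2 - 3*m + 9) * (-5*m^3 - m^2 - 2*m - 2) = -40*m^5 + 7*m^4 - 58*m^3 - 19*m^2 - 12*m - 18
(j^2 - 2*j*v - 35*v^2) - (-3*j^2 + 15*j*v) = 4*j^2 - 17*j*v - 35*v^2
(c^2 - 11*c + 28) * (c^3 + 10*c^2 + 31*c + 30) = c^5 - c^4 - 51*c^3 - 31*c^2 + 538*c + 840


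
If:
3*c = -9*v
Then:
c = -3*v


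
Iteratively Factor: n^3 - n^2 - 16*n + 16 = (n - 4)*(n^2 + 3*n - 4) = (n - 4)*(n + 4)*(n - 1)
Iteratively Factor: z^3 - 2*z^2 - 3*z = (z)*(z^2 - 2*z - 3) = z*(z - 3)*(z + 1)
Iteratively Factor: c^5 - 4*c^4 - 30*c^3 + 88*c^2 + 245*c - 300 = (c + 3)*(c^4 - 7*c^3 - 9*c^2 + 115*c - 100) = (c - 5)*(c + 3)*(c^3 - 2*c^2 - 19*c + 20) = (c - 5)*(c - 1)*(c + 3)*(c^2 - c - 20) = (c - 5)^2*(c - 1)*(c + 3)*(c + 4)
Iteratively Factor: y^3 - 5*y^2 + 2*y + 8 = (y + 1)*(y^2 - 6*y + 8) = (y - 2)*(y + 1)*(y - 4)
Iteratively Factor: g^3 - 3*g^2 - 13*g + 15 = (g - 1)*(g^2 - 2*g - 15) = (g - 1)*(g + 3)*(g - 5)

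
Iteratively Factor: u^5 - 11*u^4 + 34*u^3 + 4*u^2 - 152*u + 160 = (u + 2)*(u^4 - 13*u^3 + 60*u^2 - 116*u + 80) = (u - 2)*(u + 2)*(u^3 - 11*u^2 + 38*u - 40) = (u - 2)^2*(u + 2)*(u^2 - 9*u + 20) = (u - 5)*(u - 2)^2*(u + 2)*(u - 4)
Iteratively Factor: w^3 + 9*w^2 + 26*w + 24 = (w + 3)*(w^2 + 6*w + 8) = (w + 2)*(w + 3)*(w + 4)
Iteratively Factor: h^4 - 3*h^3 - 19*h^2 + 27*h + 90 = (h - 5)*(h^3 + 2*h^2 - 9*h - 18) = (h - 5)*(h + 2)*(h^2 - 9) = (h - 5)*(h - 3)*(h + 2)*(h + 3)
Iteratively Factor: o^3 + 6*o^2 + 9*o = (o)*(o^2 + 6*o + 9) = o*(o + 3)*(o + 3)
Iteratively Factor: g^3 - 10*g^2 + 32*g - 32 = (g - 4)*(g^2 - 6*g + 8) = (g - 4)^2*(g - 2)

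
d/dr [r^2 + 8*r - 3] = 2*r + 8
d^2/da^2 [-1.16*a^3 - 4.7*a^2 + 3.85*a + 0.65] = -6.96*a - 9.4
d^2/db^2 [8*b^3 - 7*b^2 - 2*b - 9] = 48*b - 14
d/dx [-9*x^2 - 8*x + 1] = -18*x - 8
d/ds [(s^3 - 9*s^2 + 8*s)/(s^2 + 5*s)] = (s^2 + 10*s - 53)/(s^2 + 10*s + 25)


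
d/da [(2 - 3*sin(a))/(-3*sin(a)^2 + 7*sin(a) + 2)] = (-9*sin(a)^2 + 12*sin(a) - 20)*cos(a)/(3*sin(a)^2 - 7*sin(a) - 2)^2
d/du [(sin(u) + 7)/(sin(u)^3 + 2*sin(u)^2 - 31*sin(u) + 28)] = (5 - 2*sin(u))*cos(u)/((sin(u) - 4)^2*(sin(u) - 1)^2)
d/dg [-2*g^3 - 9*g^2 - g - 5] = -6*g^2 - 18*g - 1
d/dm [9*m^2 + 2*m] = 18*m + 2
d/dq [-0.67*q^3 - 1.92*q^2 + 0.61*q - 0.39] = -2.01*q^2 - 3.84*q + 0.61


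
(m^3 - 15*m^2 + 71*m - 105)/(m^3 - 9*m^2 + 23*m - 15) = (m - 7)/(m - 1)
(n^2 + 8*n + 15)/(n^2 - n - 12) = (n + 5)/(n - 4)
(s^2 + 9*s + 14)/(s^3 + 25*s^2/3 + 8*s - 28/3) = 3/(3*s - 2)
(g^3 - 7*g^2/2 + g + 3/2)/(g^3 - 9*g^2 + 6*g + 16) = (g^3 - 7*g^2/2 + g + 3/2)/(g^3 - 9*g^2 + 6*g + 16)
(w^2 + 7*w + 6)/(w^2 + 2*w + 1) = (w + 6)/(w + 1)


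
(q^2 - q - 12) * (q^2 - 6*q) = q^4 - 7*q^3 - 6*q^2 + 72*q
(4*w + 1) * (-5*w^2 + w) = -20*w^3 - w^2 + w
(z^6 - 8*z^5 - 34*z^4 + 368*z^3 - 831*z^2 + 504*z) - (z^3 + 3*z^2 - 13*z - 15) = z^6 - 8*z^5 - 34*z^4 + 367*z^3 - 834*z^2 + 517*z + 15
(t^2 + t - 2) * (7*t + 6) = 7*t^3 + 13*t^2 - 8*t - 12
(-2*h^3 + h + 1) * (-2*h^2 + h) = 4*h^5 - 2*h^4 - 2*h^3 - h^2 + h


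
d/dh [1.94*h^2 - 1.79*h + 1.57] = 3.88*h - 1.79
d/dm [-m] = -1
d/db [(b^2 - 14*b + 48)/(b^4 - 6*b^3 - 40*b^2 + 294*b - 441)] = 2*(-b^4 + 21*b^3 - 117*b^2 - 52*b + 1323)/(b^7 - 9*b^6 - 71*b^5 + 855*b^4 - 245*b^3 - 18963*b^2 + 64827*b - 64827)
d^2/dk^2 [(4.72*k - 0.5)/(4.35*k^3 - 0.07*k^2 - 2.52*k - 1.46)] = (535.8852*k^5 - 122.15844*k^4 + 105.963536*k^3 + 392.59194*k^2 - 22.476504*k - 40.979848)/(82.312875*k^9 - 3.973725*k^8 - 142.990155*k^7 - 78.276853*k^6 + 85.503096*k^5 + 94.672074*k^4 + 10.269108*k^3 - 28.262388*k^2 - 16.114896*k - 3.112136)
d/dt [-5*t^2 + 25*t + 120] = 25 - 10*t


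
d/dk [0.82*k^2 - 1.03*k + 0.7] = 1.64*k - 1.03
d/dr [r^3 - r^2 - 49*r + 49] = 3*r^2 - 2*r - 49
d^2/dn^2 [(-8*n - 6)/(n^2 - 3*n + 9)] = 4*(-(2*n - 3)^2*(4*n + 3) + 3*(4*n - 3)*(n^2 - 3*n + 9))/(n^2 - 3*n + 9)^3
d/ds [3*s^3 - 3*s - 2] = 9*s^2 - 3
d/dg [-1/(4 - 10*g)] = -5/(2*(5*g - 2)^2)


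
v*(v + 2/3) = v^2 + 2*v/3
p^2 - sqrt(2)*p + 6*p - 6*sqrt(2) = (p + 6)*(p - sqrt(2))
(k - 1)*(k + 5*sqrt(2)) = k^2 - k + 5*sqrt(2)*k - 5*sqrt(2)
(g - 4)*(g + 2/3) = g^2 - 10*g/3 - 8/3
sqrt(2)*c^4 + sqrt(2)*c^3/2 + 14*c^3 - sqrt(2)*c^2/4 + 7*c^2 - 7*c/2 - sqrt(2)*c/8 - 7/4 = (c - 1/2)*(c + 1/2)*(c + 7*sqrt(2))*(sqrt(2)*c + sqrt(2)/2)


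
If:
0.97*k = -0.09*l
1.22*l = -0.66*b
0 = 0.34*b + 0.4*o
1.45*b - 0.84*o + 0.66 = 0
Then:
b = -0.30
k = -0.02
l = 0.16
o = 0.26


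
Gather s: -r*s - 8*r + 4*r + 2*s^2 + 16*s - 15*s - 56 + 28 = -4*r + 2*s^2 + s*(1 - r) - 28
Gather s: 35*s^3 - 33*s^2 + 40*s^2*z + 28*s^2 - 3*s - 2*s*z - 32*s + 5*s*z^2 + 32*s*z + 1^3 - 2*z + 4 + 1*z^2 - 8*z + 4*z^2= 35*s^3 + s^2*(40*z - 5) + s*(5*z^2 + 30*z - 35) + 5*z^2 - 10*z + 5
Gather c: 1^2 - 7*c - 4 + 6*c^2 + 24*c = 6*c^2 + 17*c - 3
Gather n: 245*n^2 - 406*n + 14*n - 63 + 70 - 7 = 245*n^2 - 392*n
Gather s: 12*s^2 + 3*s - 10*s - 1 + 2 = 12*s^2 - 7*s + 1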